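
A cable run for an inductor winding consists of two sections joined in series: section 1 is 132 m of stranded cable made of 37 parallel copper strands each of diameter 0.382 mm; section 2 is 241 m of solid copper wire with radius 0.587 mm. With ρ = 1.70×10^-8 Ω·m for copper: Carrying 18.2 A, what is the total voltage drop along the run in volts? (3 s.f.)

78.5 V

Section 1: A_strand = π(1.9100e-04)² = 1.146e-07 m²; R₁ = ρL/(N·A_s) = (1.70×10^-8)(132)/(37×1.146e-07) = 0.5292 Ω
Section 2: A = πr² = π(5.8700e-04 m)² = 1.082e-06 m²
R₂ = (1.70×10^-8)(241)/(1.082e-06) = 3.785 Ω
R = R₁ + R₂ = 4.314 Ω
V = IR = 18.2 × 4.314 = 78.5 V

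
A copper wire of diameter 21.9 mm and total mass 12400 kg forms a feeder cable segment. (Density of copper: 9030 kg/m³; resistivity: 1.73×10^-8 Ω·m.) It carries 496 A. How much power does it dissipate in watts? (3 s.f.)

A = π(d/2)² = π(1.0950e-02 m)² = 3.7668e-04 m²
L = m/(density·A) = 12400/(9030×3.7668e-04) = 3645 m
R = ρL/A = (1.73×10^-8)(3645)/(3.7668e-04) = 0.1674 Ω
P = I²R = (496)² × 0.1674 = 41200 W

41200 W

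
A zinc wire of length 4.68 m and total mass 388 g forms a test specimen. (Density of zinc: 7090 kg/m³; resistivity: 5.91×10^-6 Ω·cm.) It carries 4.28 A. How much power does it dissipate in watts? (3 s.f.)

ρ = 5.91×10^-6 Ω·cm = 5.91×10^-8 Ω·m
A = m/(density·L) = 0.388/(7090×4.68) = 1.1693e-05 m²
R = ρL/A = (5.91×10^-8)(4.68)/(1.1693e-05) = 0.02365 Ω
P = I²R = (4.28)² × 0.02365 = 0.433 W

0.433 W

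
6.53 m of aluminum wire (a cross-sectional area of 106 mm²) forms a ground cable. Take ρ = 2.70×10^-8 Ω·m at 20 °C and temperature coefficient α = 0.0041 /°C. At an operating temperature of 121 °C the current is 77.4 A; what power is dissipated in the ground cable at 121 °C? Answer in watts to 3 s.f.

14.1 W

A = 106 mm² = 1.060e-04 m²
R₍20₎ = ρL/A = (2.70×10^-8)(6.53)/(1.060e-04) = 0.001663 Ω
R₍121₎ = R₍20₎(1 + αΔT) = 0.001663 × (1 + 0.0041×101) = 0.002352 Ω
P = I²R = (77.4)² × 0.002352 = 14.1 W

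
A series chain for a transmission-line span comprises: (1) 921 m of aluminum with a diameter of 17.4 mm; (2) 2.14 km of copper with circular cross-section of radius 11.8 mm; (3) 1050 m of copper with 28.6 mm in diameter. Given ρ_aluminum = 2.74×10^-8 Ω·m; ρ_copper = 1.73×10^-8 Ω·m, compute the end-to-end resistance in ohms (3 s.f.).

0.219 Ω

Seg 1: A = π(d/2)² = π(8.7000e-03 m)² = 2.378e-04 m²
R_1 = (2.74×10^-8)(921)/(2.378e-04) = 0.1061 Ω
Seg 2: A = πr² = π(1.1800e-02 m)² = 4.374e-04 m²
R_2 = (1.73×10^-8)(2140)/(4.374e-04) = 0.08463 Ω
Seg 3: A = π(d/2)² = π(1.4300e-02 m)² = 6.424e-04 m²
R_3 = (1.73×10^-8)(1050)/(6.424e-04) = 0.02828 Ω
R_total = R_1 + R_2 + R_3 = 0.219 Ω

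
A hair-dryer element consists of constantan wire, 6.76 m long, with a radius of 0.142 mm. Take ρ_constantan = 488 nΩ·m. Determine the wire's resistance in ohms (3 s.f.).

ρ = 488 nΩ·m = 4.88×10^-7 Ω·m
A = πr² = π(1.4200e-04 m)² = 6.335e-08 m²
R = ρL/A = (4.88×10^-7)(6.76 m)/(6.335e-08 m²) = 52.1 Ω

52.1 Ω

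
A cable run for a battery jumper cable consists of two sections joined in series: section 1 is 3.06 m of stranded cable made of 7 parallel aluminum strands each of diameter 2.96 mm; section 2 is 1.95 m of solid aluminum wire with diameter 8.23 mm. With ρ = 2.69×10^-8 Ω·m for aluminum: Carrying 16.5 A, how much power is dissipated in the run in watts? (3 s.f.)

Section 1: A_strand = π(1.4800e-03)² = 6.881e-06 m²; R₁ = ρL/(N·A_s) = (2.69×10^-8)(3.06)/(7×6.881e-06) = 0.001709 Ω
Section 2: A = π(d/2)² = π(4.1150e-03 m)² = 5.320e-05 m²
R₂ = (2.69×10^-8)(1.95)/(5.320e-05) = 9.860×10^-4 Ω
R = R₁ + R₂ = 0.002695 Ω
P = I²R = (16.5)² × 0.002695 = 0.734 W

0.734 W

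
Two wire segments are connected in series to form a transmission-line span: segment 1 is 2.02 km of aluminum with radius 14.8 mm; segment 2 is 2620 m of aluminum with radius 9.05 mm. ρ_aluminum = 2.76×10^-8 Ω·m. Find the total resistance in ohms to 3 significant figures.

0.362 Ω

Segment 1: A = πr² = π(1.4800e-02 m)² = 6.881e-04 m²
R₁ = ρL/A = (2.76×10^-8)(2020)/(6.881e-04) = 0.08102 Ω
Segment 2: A = πr² = π(9.0500e-03 m)² = 2.573e-04 m²
R₂ = (2.76×10^-8)(2620)/(2.573e-04) = 0.281 Ω
R = R₁ + R₂ = 0.362 Ω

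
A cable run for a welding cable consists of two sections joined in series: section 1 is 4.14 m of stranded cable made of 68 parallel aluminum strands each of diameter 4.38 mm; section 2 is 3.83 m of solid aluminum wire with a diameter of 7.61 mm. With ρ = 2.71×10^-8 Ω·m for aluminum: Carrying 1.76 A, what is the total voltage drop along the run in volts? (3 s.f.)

0.00421 V

Section 1: A_strand = π(2.1900e-03)² = 1.507e-05 m²; R₁ = ρL/(N·A_s) = (2.71×10^-8)(4.14)/(68×1.507e-05) = 1.095×10^-4 Ω
Section 2: A = π(d/2)² = π(3.8050e-03 m)² = 4.548e-05 m²
R₂ = (2.71×10^-8)(3.83)/(4.548e-05) = 0.002282 Ω
R = R₁ + R₂ = 0.002391 Ω
V = IR = 1.76 × 0.002391 = 0.00421 V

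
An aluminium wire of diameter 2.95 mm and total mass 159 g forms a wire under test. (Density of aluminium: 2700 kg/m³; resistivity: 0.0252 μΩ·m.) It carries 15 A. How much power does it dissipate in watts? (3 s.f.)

7.15 W

ρ = 0.0252 μΩ·m = 2.52×10^-8 Ω·m
A = π(d/2)² = π(1.4750e-03 m)² = 6.8349e-06 m²
L = m/(density·A) = 0.159/(2700×6.8349e-06) = 8.616 m
R = ρL/A = (2.52×10^-8)(8.616)/(6.8349e-06) = 0.03177 Ω
P = I²R = (15)² × 0.03177 = 7.15 W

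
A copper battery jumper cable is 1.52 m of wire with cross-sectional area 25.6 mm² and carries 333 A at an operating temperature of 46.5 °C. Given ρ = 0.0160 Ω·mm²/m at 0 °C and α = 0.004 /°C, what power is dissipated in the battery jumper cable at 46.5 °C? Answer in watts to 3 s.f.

ρ = 0.0160 Ω·mm²/m = 1.60×10^-8 Ω·m
A = 25.6 mm² = 2.560e-05 m²
R₍0₎ = ρL/A = (1.60×10^-8)(1.52)/(2.560e-05) = 9.500×10^-4 Ω
R₍46.5₎ = R₍0₎(1 + αΔT) = 9.500×10^-4 × (1 + 0.004×46.5) = 0.001127 Ω
P = I²R = (333)² × 0.001127 = 125 W

125 W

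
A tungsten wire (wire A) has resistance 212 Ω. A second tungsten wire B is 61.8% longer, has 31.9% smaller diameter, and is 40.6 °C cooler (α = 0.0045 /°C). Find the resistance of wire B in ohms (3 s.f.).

605 Ω

R ∝ ρL/d² with ρ ∝ (1+αΔT), so R_B/R_A = (1 + 61.8/100) × (1 − 31.9/100)⁻² × (1 − 0.0045×40.6)
= 1.618 × 2.156 × 0.8173 = 2.852
R_B = 2.852 × 212 = 605 Ω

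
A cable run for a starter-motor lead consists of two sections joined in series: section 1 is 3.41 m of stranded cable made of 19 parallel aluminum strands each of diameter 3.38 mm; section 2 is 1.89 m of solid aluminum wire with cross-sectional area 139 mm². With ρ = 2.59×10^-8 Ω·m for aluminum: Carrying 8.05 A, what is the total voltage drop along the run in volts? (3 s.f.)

Section 1: A_strand = π(1.6900e-03)² = 8.973e-06 m²; R₁ = ρL/(N·A_s) = (2.59×10^-8)(3.41)/(19×8.973e-06) = 5.181×10^-4 Ω
Section 2: A = 139 mm² = 1.390e-04 m²
R₂ = (2.59×10^-8)(1.89)/(1.390e-04) = 3.522×10^-4 Ω
R = R₁ + R₂ = 8.702×10^-4 Ω
V = IR = 8.05 × 8.702×10^-4 = 0.00701 V

0.00701 V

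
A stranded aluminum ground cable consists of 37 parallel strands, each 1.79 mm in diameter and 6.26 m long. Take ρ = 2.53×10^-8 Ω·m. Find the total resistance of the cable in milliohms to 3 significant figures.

A_strand = π(8.9500e-04 m)² = 2.516e-06 m²
R_strand = ρL/A = (2.53×10^-8)(6.26)/(2.516e-06) = 0.06294 Ω
R_total = R_strand/N = 0.06294/37 = 1.70 mΩ

1.70 mΩ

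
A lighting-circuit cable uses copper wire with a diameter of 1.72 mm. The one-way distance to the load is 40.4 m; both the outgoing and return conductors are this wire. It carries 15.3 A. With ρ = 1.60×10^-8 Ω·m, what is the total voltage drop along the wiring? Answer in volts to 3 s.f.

8.51 V

A = π(d/2)² = π(8.6000e-04 m)² = 2.324e-06 m²
Total conductor length (both ways) L = 2 × 40.4 = 80.8 m
R = ρL/A = (1.60×10^-8)(80.8)/(2.324e-06) = 0.5564 Ω
V = IR = 15.3 × 0.5564 = 8.51 V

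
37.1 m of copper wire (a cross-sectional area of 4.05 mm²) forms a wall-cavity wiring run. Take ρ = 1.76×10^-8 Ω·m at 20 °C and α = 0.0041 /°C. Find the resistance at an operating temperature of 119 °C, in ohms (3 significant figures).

0.227 Ω

A = 4.05 mm² = 4.050e-06 m²
R₍20°C₎ = ρL/A = (1.76×10^-8)(37.1)/(4.050e-06) = 0.1612 Ω
R = R₀(1 + αΔT) = 0.1612(1 + 0.0041×99) = 0.227 Ω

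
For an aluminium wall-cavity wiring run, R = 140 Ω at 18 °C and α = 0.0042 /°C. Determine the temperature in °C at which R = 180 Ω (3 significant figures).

86.0 °C

R = R₀(1 + α(T − T₀)) ⇒ T = T₀ + (R/R₀ − 1)/α
T = 18 + (180/140 − 1)/0.0042 = 18 + (0.2857)/0.0042 = 86.0 °C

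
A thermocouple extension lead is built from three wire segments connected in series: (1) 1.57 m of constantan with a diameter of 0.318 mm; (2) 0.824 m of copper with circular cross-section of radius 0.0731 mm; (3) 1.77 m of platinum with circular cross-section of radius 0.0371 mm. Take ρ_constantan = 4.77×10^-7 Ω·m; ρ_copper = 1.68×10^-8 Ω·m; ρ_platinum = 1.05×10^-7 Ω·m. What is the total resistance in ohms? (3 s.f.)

53.2 Ω

Seg 1: A = π(d/2)² = π(1.5900e-04 m)² = 7.942e-08 m²
R_1 = (4.77×10^-7)(1.57)/(7.942e-08) = 9.429 Ω
Seg 2: A = πr² = π(7.3100e-05 m)² = 1.679e-08 m²
R_2 = (1.68×10^-8)(0.824)/(1.679e-08) = 0.8246 Ω
Seg 3: A = πr² = π(3.7100e-05 m)² = 4.324e-09 m²
R_3 = (1.05×10^-7)(1.77)/(4.324e-09) = 42.98 Ω
R_total = R_1 + R_2 + R_3 = 53.2 Ω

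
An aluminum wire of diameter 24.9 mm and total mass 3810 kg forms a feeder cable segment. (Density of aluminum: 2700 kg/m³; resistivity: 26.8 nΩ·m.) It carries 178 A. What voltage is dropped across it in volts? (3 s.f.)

28.4 V

ρ = 26.8 nΩ·m = 2.68×10^-8 Ω·m
A = π(d/2)² = π(1.2450e-02 m)² = 4.8695e-04 m²
L = m/(density·A) = 3810/(2700×4.8695e-04) = 2898 m
R = ρL/A = (2.68×10^-8)(2898)/(4.8695e-04) = 0.1595 Ω
V = IR = 178 × 0.1595 = 28.4 V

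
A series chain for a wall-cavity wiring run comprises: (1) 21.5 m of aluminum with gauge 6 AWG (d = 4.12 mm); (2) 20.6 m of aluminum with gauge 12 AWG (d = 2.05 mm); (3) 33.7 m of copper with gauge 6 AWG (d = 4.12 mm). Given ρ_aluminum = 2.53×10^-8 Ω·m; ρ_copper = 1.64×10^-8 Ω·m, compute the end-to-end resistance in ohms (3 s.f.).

Seg 1: A = π(4.12/2 mm)² = π(2.0600e-03 m)² = 1.333e-05 m²
R_1 = (2.53×10^-8)(21.5)/(1.333e-05) = 0.0408 Ω
Seg 2: A = π(2.05/2 mm)² = π(1.0250e-03 m)² = 3.301e-06 m²
R_2 = (2.53×10^-8)(20.6)/(3.301e-06) = 0.1579 Ω
Seg 3: A = π(4.12/2 mm)² = π(2.0600e-03 m)² = 1.333e-05 m²
R_3 = (1.64×10^-8)(33.7)/(1.333e-05) = 0.04146 Ω
R_total = R_1 + R_2 + R_3 = 0.240 Ω

0.240 Ω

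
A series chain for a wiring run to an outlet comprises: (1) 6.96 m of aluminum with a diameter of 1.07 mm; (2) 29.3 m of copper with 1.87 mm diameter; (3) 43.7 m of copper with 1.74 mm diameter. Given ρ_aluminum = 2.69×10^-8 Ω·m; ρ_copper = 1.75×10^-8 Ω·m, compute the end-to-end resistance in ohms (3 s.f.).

Seg 1: A = π(d/2)² = π(5.3500e-04 m)² = 8.992e-07 m²
R_1 = (2.69×10^-8)(6.96)/(8.992e-07) = 0.2082 Ω
Seg 2: A = π(d/2)² = π(9.3500e-04 m)² = 2.746e-06 m²
R_2 = (1.75×10^-8)(29.3)/(2.746e-06) = 0.1867 Ω
Seg 3: A = π(d/2)² = π(8.7000e-04 m)² = 2.378e-06 m²
R_3 = (1.75×10^-8)(43.7)/(2.378e-06) = 0.3216 Ω
R_total = R_1 + R_2 + R_3 = 0.717 Ω

0.717 Ω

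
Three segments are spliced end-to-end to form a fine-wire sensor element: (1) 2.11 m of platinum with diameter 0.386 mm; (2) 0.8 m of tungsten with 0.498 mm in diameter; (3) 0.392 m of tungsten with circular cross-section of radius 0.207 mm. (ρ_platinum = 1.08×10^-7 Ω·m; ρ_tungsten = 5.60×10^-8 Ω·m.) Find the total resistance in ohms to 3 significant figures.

2.34 Ω

Seg 1: A = π(d/2)² = π(1.9300e-04 m)² = 1.170e-07 m²
R_1 = (1.08×10^-7)(2.11)/(1.170e-07) = 1.947 Ω
Seg 2: A = π(d/2)² = π(2.4900e-04 m)² = 1.948e-07 m²
R_2 = (5.60×10^-8)(0.8)/(1.948e-07) = 0.23 Ω
Seg 3: A = πr² = π(2.0700e-04 m)² = 1.346e-07 m²
R_3 = (5.60×10^-8)(0.392)/(1.346e-07) = 0.1631 Ω
R_total = R_1 + R_2 + R_3 = 2.34 Ω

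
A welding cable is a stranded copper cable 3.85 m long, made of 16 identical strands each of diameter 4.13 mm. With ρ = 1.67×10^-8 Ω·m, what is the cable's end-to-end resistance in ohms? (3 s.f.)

3.00×10^-4 Ω

A_strand = π(2.0650e-03 m)² = 1.340e-05 m²
R_strand = ρL/A = (1.67×10^-8)(3.85)/(1.340e-05) = 0.004799 Ω
R_total = R_strand/N = 0.004799/16 = 3.00×10^-4 Ω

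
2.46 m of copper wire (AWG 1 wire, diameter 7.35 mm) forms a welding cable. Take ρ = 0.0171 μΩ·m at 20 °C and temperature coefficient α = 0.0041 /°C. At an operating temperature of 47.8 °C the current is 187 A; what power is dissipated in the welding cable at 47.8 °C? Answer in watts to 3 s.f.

38.6 W

ρ = 0.0171 μΩ·m = 1.71×10^-8 Ω·m
A = π(7.35/2 mm)² = π(3.6750e-03 m)² = 4.243e-05 m²
R₍20₎ = ρL/A = (1.71×10^-8)(2.46)/(4.243e-05) = 9.914×10^-4 Ω
R₍47.8₎ = R₍20₎(1 + αΔT) = 9.914×10^-4 × (1 + 0.0041×27.8) = 0.001104 Ω
P = I²R = (187)² × 0.001104 = 38.6 W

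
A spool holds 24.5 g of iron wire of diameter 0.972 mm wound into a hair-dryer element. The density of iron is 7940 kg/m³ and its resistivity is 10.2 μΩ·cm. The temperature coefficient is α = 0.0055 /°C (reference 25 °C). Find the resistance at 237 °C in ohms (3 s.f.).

ρ = 10.2 μΩ·cm = 1.02×10^-7 Ω·m
A = π(d/2)² = π(4.8600e-04 m)² = 7.4203e-07 m²
L = m/(density·A) = 0.0245/(7940×7.4203e-07) = 4.158 m
R = ρL/A = (1.02×10^-7)(4.158)/(7.4203e-07) = 0.5716 Ω
R(237 °C) = 0.5716 × (1 + 0.0055×212) = 1.24 Ω

1.24 Ω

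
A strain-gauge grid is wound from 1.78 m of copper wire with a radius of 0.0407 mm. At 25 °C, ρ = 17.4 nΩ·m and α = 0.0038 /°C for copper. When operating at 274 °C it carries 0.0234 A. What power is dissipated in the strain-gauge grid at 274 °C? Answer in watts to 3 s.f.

0.00634 W

ρ = 17.4 nΩ·m = 1.74×10^-8 Ω·m
A = πr² = π(4.0700e-05 m)² = 5.204e-09 m²
R₍25₎ = ρL/A = (1.74×10^-8)(1.78)/(5.204e-09) = 5.952 Ω
R₍274₎ = R₍25₎(1 + αΔT) = 5.952 × (1 + 0.0038×249) = 11.58 Ω
P = I²R = (0.0234)² × 11.58 = 0.00634 W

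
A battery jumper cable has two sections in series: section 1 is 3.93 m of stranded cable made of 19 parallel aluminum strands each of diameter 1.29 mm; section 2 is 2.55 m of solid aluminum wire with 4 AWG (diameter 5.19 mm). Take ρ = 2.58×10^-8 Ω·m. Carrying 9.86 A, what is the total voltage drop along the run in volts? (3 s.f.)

Section 1: A_strand = π(6.4500e-04)² = 1.307e-06 m²; R₁ = ρL/(N·A_s) = (2.58×10^-8)(3.93)/(19×1.307e-06) = 0.004083 Ω
Section 2: A = π(5.19/2 mm)² = π(2.5950e-03 m)² = 2.116e-05 m²
R₂ = (2.58×10^-8)(2.55)/(2.116e-05) = 0.00311 Ω
R = R₁ + R₂ = 0.007193 Ω
V = IR = 9.86 × 0.007193 = 0.0709 V

0.0709 V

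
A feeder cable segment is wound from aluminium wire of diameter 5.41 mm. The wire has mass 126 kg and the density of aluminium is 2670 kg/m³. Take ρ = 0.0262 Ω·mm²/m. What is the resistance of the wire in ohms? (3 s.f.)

ρ = 0.0262 Ω·mm²/m = 2.62×10^-8 Ω·m
A = π(d/2)² = π(2.7050e-03 m)² = 2.2987e-05 m²
L = m/(density·A) = 126/(2670×2.2987e-05) = 2053 m
R = ρL/A = (2.62×10^-8)(2053)/(2.2987e-05) = 2.34 Ω

2.34 Ω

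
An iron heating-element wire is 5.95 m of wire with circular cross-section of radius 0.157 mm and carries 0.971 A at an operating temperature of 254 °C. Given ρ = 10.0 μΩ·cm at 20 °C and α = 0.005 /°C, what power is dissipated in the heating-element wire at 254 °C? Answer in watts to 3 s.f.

ρ = 10.0 μΩ·cm = 1.00×10^-7 Ω·m
A = πr² = π(1.5700e-04 m)² = 7.744e-08 m²
R₍20₎ = ρL/A = (1.00×10^-7)(5.95)/(7.744e-08) = 7.684 Ω
R₍254₎ = R₍20₎(1 + αΔT) = 7.684 × (1 + 0.005×234) = 16.67 Ω
P = I²R = (0.971)² × 16.67 = 15.7 W

15.7 W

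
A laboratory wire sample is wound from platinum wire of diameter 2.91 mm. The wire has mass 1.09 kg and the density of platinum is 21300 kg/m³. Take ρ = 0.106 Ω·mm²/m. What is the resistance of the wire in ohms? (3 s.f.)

ρ = 0.106 Ω·mm²/m = 1.06×10^-7 Ω·m
A = π(d/2)² = π(1.4550e-03 m)² = 6.6508e-06 m²
L = m/(density·A) = 1.09/(21300×6.6508e-06) = 7.694 m
R = ρL/A = (1.06×10^-7)(7.694)/(6.6508e-06) = 0.123 Ω

0.123 Ω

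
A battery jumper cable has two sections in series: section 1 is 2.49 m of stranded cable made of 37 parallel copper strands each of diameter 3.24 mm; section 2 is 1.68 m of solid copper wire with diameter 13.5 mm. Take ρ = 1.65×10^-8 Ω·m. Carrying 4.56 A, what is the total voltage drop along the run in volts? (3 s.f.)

Section 1: A_strand = π(1.6200e-03)² = 8.245e-06 m²; R₁ = ρL/(N·A_s) = (1.65×10^-8)(2.49)/(37×8.245e-06) = 1.347×10^-4 Ω
Section 2: A = π(d/2)² = π(6.7500e-03 m)² = 1.431e-04 m²
R₂ = (1.65×10^-8)(1.68)/(1.431e-04) = 1.937×10^-4 Ω
R = R₁ + R₂ = 3.283×10^-4 Ω
V = IR = 4.56 × 3.283×10^-4 = 0.00150 V

0.00150 V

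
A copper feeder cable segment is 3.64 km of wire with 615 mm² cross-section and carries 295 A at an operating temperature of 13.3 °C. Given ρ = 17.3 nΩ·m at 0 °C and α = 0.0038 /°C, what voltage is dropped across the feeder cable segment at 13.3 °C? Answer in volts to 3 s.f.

31.7 V

ρ = 17.3 nΩ·m = 1.73×10^-8 Ω·m
A = 615 mm² = 6.150e-04 m²
R₍0₎ = ρL/A = (1.73×10^-8)(3640)/(6.150e-04) = 0.1024 Ω
R₍13.3₎ = R₍0₎(1 + αΔT) = 0.1024 × (1 + 0.0038×13.3) = 0.1076 Ω
V = IR = 295 × 0.1076 = 31.7 V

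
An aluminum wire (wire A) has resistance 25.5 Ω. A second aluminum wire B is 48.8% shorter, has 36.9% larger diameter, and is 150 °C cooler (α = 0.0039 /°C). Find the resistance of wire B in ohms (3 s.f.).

2.89 Ω

R ∝ ρL/d² with ρ ∝ (1+αΔT), so R_B/R_A = (1 − 48.8/100) × (1 + 36.9/100)⁻² × (1 − 0.0039×150)
= 0.512 × 0.5336 × 0.415 = 0.1134
R_B = 0.1134 × 25.5 = 2.89 Ω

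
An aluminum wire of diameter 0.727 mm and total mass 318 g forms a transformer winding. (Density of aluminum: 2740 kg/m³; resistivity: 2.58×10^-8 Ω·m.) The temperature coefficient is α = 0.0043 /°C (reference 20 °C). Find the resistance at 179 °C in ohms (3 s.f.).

29.3 Ω

A = π(d/2)² = π(3.6350e-04 m)² = 4.1511e-07 m²
L = m/(density·A) = 0.318/(2740×4.1511e-07) = 279.6 m
R = ρL/A = (2.58×10^-8)(279.6)/(4.1511e-07) = 17.38 Ω
R(179 °C) = 17.38 × (1 + 0.0043×159) = 29.3 Ω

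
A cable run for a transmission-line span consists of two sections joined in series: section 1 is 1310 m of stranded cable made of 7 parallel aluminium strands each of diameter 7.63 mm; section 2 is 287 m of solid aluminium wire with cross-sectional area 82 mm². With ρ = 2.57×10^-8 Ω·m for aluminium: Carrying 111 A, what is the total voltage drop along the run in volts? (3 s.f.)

21.7 V

Section 1: A_strand = π(3.8150e-03)² = 4.572e-05 m²; R₁ = ρL/(N·A_s) = (2.57×10^-8)(1310)/(7×4.572e-05) = 0.1052 Ω
Section 2: A = 82 mm² = 8.200e-05 m²
R₂ = (2.57×10^-8)(287)/(8.200e-05) = 0.08995 Ω
R = R₁ + R₂ = 0.1951 Ω
V = IR = 111 × 0.1951 = 21.7 V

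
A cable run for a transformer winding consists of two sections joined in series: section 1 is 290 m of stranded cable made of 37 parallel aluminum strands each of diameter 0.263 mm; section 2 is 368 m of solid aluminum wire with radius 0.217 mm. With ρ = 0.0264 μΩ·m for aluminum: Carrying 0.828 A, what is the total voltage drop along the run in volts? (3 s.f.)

57.5 V

ρ = 0.0264 μΩ·m = 2.64×10^-8 Ω·m
Section 1: A_strand = π(1.3150e-04)² = 5.433e-08 m²; R₁ = ρL/(N·A_s) = (2.64×10^-8)(290)/(37×5.433e-08) = 3.809 Ω
Section 2: A = πr² = π(2.1700e-04 m)² = 1.479e-07 m²
R₂ = (2.64×10^-8)(368)/(1.479e-07) = 65.67 Ω
R = R₁ + R₂ = 69.48 Ω
V = IR = 0.828 × 69.48 = 57.5 V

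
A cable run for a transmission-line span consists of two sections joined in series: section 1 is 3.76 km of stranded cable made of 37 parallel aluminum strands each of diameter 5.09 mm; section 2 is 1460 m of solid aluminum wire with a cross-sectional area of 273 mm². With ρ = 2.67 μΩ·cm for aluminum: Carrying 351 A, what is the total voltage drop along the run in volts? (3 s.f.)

ρ = 2.67 μΩ·cm = 2.67×10^-8 Ω·m
Section 1: A_strand = π(2.5450e-03)² = 2.035e-05 m²; R₁ = ρL/(N·A_s) = (2.67×10^-8)(3760)/(37×2.035e-05) = 0.1333 Ω
Section 2: A = 273 mm² = 2.730e-04 m²
R₂ = (2.67×10^-8)(1460)/(2.730e-04) = 0.1428 Ω
R = R₁ + R₂ = 0.2761 Ω
V = IR = 351 × 0.2761 = 96.9 V

96.9 V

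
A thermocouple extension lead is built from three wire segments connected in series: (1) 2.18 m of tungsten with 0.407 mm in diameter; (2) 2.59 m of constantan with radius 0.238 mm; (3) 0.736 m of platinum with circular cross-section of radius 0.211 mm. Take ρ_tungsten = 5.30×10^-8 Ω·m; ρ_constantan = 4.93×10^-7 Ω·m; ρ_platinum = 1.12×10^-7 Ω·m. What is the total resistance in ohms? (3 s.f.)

Seg 1: A = π(d/2)² = π(2.0350e-04 m)² = 1.301e-07 m²
R_1 = (5.30×10^-8)(2.18)/(1.301e-07) = 0.8881 Ω
Seg 2: A = πr² = π(2.3800e-04 m)² = 1.780e-07 m²
R_2 = (4.93×10^-7)(2.59)/(1.780e-07) = 7.175 Ω
Seg 3: A = πr² = π(2.1100e-04 m)² = 1.399e-07 m²
R_3 = (1.12×10^-7)(0.736)/(1.399e-07) = 0.5894 Ω
R_total = R_1 + R_2 + R_3 = 8.65 Ω

8.65 Ω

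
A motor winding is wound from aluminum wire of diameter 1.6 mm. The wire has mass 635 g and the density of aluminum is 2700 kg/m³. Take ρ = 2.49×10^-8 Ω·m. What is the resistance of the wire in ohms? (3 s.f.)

A = π(d/2)² = π(8.0000e-04 m)² = 2.0106e-06 m²
L = m/(density·A) = 0.635/(2700×2.0106e-06) = 117 m
R = ρL/A = (2.49×10^-8)(117)/(2.0106e-06) = 1.45 Ω

1.45 Ω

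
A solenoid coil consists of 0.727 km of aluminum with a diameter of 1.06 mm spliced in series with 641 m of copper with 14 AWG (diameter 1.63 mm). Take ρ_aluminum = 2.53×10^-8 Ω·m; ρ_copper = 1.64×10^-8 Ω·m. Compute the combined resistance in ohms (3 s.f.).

Segment 1: A = π(d/2)² = π(5.3000e-04 m)² = 8.825e-07 m²
R₁ = ρL/A = (2.53×10^-8)(727)/(8.825e-07) = 20.84 Ω
Segment 2: A = π(1.63/2 mm)² = π(8.1500e-04 m)² = 2.087e-06 m²
R₂ = (1.64×10^-8)(641)/(2.087e-06) = 5.038 Ω
R = R₁ + R₂ = 25.9 Ω

25.9 Ω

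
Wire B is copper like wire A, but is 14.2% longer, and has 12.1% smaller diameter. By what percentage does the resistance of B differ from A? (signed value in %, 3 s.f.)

47.8%

R ∝ L/d², so R_B/R_A = (1 + 14.2/100) × (1 − 12.1/100)⁻²
= 1.142 × 1.294 = 1.478
(R_B − R_A)/R_A = 1.478 − 1 = 47.8%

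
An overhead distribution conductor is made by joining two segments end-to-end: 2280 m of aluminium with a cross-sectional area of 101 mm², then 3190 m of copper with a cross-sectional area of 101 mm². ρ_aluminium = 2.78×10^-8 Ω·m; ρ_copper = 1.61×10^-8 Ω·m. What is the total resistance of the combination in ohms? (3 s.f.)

Segment 1: A = 101 mm² = 1.010e-04 m²
R₁ = ρL/A = (2.78×10^-8)(2280)/(1.010e-04) = 0.6276 Ω
R₂ = (1.61×10^-8)(3190)/(1.010e-04) = 0.5085 Ω
R = R₁ + R₂ = 1.14 Ω

1.14 Ω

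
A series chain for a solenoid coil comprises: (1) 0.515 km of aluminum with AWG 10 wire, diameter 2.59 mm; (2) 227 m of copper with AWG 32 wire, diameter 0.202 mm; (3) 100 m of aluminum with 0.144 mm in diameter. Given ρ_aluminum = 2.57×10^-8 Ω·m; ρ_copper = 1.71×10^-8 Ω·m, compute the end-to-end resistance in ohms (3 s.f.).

Seg 1: A = π(2.59/2 mm)² = π(1.2950e-03 m)² = 5.269e-06 m²
R_1 = (2.57×10^-8)(515)/(5.269e-06) = 2.512 Ω
Seg 2: A = π(0.202/2 mm)² = π(1.0100e-04 m)² = 3.205e-08 m²
R_2 = (1.71×10^-8)(227)/(3.205e-08) = 121.1 Ω
Seg 3: A = π(d/2)² = π(7.2000e-05 m)² = 1.629e-08 m²
R_3 = (2.57×10^-8)(100)/(1.629e-08) = 157.8 Ω
R_total = R_1 + R_2 + R_3 = 281 Ω

281 Ω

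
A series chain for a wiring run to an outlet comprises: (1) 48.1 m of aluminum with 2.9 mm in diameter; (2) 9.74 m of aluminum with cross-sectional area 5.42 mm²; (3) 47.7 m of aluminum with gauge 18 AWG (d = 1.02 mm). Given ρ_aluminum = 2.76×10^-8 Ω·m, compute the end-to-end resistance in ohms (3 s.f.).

Seg 1: A = π(d/2)² = π(1.4500e-03 m)² = 6.605e-06 m²
R_1 = (2.76×10^-8)(48.1)/(6.605e-06) = 0.201 Ω
Seg 2: A = 5.42 mm² = 5.420e-06 m²
R_2 = (2.76×10^-8)(9.74)/(5.420e-06) = 0.0496 Ω
Seg 3: A = π(1.02/2 mm)² = π(5.1000e-04 m)² = 8.171e-07 m²
R_3 = (2.76×10^-8)(47.7)/(8.171e-07) = 1.611 Ω
R_total = R_1 + R_2 + R_3 = 1.86 Ω

1.86 Ω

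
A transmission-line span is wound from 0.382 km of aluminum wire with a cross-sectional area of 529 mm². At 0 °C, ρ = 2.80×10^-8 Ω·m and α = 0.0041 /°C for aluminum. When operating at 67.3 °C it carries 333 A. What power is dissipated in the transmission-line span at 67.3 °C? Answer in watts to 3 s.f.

A = 529 mm² = 5.290e-04 m²
R₍0₎ = ρL/A = (2.80×10^-8)(382)/(5.290e-04) = 0.02022 Ω
R₍67.3₎ = R₍0₎(1 + αΔT) = 0.02022 × (1 + 0.0041×67.3) = 0.0258 Ω
P = I²R = (333)² × 0.0258 = 2860 W

2860 W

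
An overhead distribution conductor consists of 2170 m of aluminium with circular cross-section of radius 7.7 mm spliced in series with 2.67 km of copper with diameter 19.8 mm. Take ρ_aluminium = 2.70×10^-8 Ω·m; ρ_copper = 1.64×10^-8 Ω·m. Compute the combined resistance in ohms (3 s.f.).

Segment 1: A = πr² = π(7.7000e-03 m)² = 1.863e-04 m²
R₁ = ρL/A = (2.70×10^-8)(2170)/(1.863e-04) = 0.3146 Ω
Segment 2: A = π(d/2)² = π(9.9000e-03 m)² = 3.079e-04 m²
R₂ = (1.64×10^-8)(2670)/(3.079e-04) = 0.1422 Ω
R = R₁ + R₂ = 0.457 Ω

0.457 Ω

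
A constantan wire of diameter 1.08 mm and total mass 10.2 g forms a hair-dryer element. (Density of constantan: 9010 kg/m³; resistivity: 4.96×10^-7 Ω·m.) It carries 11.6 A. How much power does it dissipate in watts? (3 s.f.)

A = π(d/2)² = π(5.4000e-04 m)² = 9.1609e-07 m²
L = m/(density·A) = 0.0102/(9010×9.1609e-07) = 1.236 m
R = ρL/A = (4.96×10^-7)(1.236)/(9.1609e-07) = 0.6691 Ω
P = I²R = (11.6)² × 0.6691 = 90.0 W

90.0 W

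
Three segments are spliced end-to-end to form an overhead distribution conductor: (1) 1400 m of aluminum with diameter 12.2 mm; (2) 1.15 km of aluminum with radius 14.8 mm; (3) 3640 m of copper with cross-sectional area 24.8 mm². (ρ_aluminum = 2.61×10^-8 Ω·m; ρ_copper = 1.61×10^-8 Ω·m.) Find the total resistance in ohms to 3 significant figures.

Seg 1: A = π(d/2)² = π(6.1000e-03 m)² = 1.169e-04 m²
R_1 = (2.61×10^-8)(1400)/(1.169e-04) = 0.3126 Ω
Seg 2: A = πr² = π(1.4800e-02 m)² = 6.881e-04 m²
R_2 = (2.61×10^-8)(1150)/(6.881e-04) = 0.04362 Ω
Seg 3: A = 24.8 mm² = 2.480e-05 m²
R_3 = (1.61×10^-8)(3640)/(2.480e-05) = 2.363 Ω
R_total = R_1 + R_2 + R_3 = 2.72 Ω

2.72 Ω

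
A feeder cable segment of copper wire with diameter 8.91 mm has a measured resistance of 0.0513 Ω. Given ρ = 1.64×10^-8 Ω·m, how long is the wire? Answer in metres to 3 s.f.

A = π(d/2)² = π(4.4550e-03 m)² = 6.235e-05 m²
L = RA/ρ = (0.0513)(6.235e-05)/(1.64×10^-8) = 195 m

195 m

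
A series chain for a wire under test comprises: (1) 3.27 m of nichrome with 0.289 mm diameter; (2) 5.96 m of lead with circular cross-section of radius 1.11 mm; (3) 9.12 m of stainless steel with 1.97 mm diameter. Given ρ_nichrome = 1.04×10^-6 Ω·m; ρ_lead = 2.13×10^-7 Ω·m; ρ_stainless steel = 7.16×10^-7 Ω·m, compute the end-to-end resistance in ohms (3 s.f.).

Seg 1: A = π(d/2)² = π(1.4450e-04 m)² = 6.560e-08 m²
R_1 = (1.04×10^-6)(3.27)/(6.560e-08) = 51.84 Ω
Seg 2: A = πr² = π(1.1100e-03 m)² = 3.871e-06 m²
R_2 = (2.13×10^-7)(5.96)/(3.871e-06) = 0.328 Ω
Seg 3: A = π(d/2)² = π(9.8500e-04 m)² = 3.048e-06 m²
R_3 = (7.16×10^-7)(9.12)/(3.048e-06) = 2.142 Ω
R_total = R_1 + R_2 + R_3 = 54.3 Ω

54.3 Ω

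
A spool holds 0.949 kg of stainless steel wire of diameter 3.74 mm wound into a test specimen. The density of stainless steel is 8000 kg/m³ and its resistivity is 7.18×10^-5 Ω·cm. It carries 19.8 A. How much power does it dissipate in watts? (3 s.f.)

ρ = 7.18×10^-5 Ω·cm = 7.18×10^-7 Ω·m
A = π(d/2)² = π(1.8700e-03 m)² = 1.0986e-05 m²
L = m/(density·A) = 0.949/(8000×1.0986e-05) = 10.8 m
R = ρL/A = (7.18×10^-7)(10.8)/(1.0986e-05) = 0.7057 Ω
P = I²R = (19.8)² × 0.7057 = 277 W

277 W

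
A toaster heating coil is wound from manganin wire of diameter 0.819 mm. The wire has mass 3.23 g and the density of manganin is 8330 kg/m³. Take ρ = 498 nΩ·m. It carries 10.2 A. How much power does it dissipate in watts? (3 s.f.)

ρ = 498 nΩ·m = 4.98×10^-7 Ω·m
A = π(d/2)² = π(4.0950e-04 m)² = 5.2681e-07 m²
L = m/(density·A) = 0.00323/(8330×5.2681e-07) = 0.736 m
R = ρL/A = (4.98×10^-7)(0.736)/(5.2681e-07) = 0.6958 Ω
P = I²R = (10.2)² × 0.6958 = 72.4 W

72.4 W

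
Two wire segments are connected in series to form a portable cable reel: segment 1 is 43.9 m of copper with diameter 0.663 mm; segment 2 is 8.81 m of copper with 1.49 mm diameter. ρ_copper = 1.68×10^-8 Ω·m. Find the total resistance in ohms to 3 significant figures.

Segment 1: A = π(d/2)² = π(3.3150e-04 m)² = 3.452e-07 m²
R₁ = ρL/A = (1.68×10^-8)(43.9)/(3.452e-07) = 2.136 Ω
Segment 2: A = π(d/2)² = π(7.4500e-04 m)² = 1.744e-06 m²
R₂ = (1.68×10^-8)(8.81)/(1.744e-06) = 0.08488 Ω
R = R₁ + R₂ = 2.22 Ω

2.22 Ω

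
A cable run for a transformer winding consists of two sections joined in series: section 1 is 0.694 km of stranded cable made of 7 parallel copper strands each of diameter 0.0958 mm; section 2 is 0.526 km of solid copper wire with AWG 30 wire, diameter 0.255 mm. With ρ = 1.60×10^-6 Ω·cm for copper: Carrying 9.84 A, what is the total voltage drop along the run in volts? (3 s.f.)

3790 V

ρ = 1.60×10^-6 Ω·cm = 1.60×10^-8 Ω·m
Section 1: A_strand = π(4.7900e-05)² = 7.208e-09 m²; R₁ = ρL/(N·A_s) = (1.60×10^-8)(694)/(7×7.208e-09) = 220.1 Ω
Section 2: A = π(0.255/2 mm)² = π(1.2750e-04 m)² = 5.107e-08 m²
R₂ = (1.60×10^-8)(526)/(5.107e-08) = 164.8 Ω
R = R₁ + R₂ = 384.9 Ω
V = IR = 9.84 × 384.9 = 3790 V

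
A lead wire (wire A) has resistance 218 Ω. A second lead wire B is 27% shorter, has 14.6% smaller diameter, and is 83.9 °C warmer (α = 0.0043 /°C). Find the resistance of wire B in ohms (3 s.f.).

R ∝ ρL/d² with ρ ∝ (1+αΔT), so R_B/R_A = (1 − 27/100) × (1 − 14.6/100)⁻² × (1 + 0.0043×83.9)
= 0.73 × 1.371 × 1.361 = 1.362
R_B = 1.362 × 218 = 297 Ω

297 Ω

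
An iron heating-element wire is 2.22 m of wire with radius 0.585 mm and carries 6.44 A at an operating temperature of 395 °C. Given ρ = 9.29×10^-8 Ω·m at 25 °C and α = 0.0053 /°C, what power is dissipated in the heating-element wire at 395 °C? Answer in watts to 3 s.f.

A = πr² = π(5.8500e-04 m)² = 1.075e-06 m²
R₍25₎ = ρL/A = (9.29×10^-8)(2.22)/(1.075e-06) = 0.1918 Ω
R₍395₎ = R₍25₎(1 + αΔT) = 0.1918 × (1 + 0.0053×370) = 0.568 Ω
P = I²R = (6.44)² × 0.568 = 23.6 W

23.6 W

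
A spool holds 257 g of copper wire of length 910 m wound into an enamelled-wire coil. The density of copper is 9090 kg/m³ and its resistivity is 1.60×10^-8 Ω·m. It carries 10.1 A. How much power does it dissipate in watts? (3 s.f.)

A = m/(density·L) = 0.257/(9090×910) = 3.1069e-08 m²
R = ρL/A = (1.60×10^-8)(910)/(3.1069e-08) = 468.6 Ω
P = I²R = (10.1)² × 468.6 = 47800 W

47800 W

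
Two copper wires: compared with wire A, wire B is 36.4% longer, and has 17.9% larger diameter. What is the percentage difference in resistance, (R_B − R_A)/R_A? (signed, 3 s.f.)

R ∝ L/d², so R_B/R_A = (1 + 36.4/100) × (1 + 17.9/100)⁻²
= 1.364 × 0.7194 = 0.9813
(R_B − R_A)/R_A = 0.9813 − 1 = -1.87%

-1.87%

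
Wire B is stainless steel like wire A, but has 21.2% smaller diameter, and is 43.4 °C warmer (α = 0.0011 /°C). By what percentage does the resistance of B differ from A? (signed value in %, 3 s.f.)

68.7%

R ∝ ρL/d² with ρ ∝ (1+αΔT), so R_B/R_A = (1 − 21.2/100)⁻² × (1 + 0.0011×43.4)
= 1.611 × 1.048 = 1.687
(R_B − R_A)/R_A = 1.687 − 1 = 68.7%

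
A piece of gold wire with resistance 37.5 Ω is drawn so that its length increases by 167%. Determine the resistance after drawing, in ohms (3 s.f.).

267 Ω

k = 1 + 167/100 = 2.67; volume constant ⇒ A' = A/k, so R' = k²R.
R' = 7.129 × 37.5 = 267 Ω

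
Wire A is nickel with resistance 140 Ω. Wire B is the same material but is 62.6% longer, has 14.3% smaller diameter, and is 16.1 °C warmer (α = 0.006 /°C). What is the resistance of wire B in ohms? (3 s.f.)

R ∝ ρL/d² with ρ ∝ (1+αΔT), so R_B/R_A = (1 + 62.6/100) × (1 − 14.3/100)⁻² × (1 + 0.006×16.1)
= 1.626 × 1.362 × 1.097 = 2.428
R_B = 2.428 × 140 = 340 Ω

340 Ω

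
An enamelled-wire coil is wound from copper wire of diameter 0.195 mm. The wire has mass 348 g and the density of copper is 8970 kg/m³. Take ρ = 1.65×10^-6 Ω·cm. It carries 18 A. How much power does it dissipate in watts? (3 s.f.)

2.33×10^5 W

ρ = 1.65×10^-6 Ω·cm = 1.65×10^-8 Ω·m
A = π(d/2)² = π(9.7500e-05 m)² = 2.9865e-08 m²
L = m/(density·A) = 0.348/(8970×2.9865e-08) = 1299 m
R = ρL/A = (1.65×10^-8)(1299)/(2.9865e-08) = 717.7 Ω
P = I²R = (18)² × 717.7 = 2.33×10^5 W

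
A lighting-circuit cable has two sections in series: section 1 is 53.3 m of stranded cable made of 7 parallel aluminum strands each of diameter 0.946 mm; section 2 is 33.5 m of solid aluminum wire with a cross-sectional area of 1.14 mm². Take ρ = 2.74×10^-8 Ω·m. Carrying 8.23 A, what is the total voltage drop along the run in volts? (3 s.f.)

9.07 V

Section 1: A_strand = π(4.7300e-04)² = 7.029e-07 m²; R₁ = ρL/(N·A_s) = (2.74×10^-8)(53.3)/(7×7.029e-07) = 0.2968 Ω
Section 2: A = 1.14 mm² = 1.140e-06 m²
R₂ = (2.74×10^-8)(33.5)/(1.140e-06) = 0.8052 Ω
R = R₁ + R₂ = 1.102 Ω
V = IR = 8.23 × 1.102 = 9.07 V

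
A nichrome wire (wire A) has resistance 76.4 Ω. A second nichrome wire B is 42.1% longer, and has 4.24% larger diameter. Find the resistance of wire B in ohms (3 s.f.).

99.9 Ω

R ∝ L/d², so R_B/R_A = (1 + 42.1/100) × (1 + 4.24/100)⁻²
= 1.421 × 0.9203 = 1.308
R_B = 1.308 × 76.4 = 99.9 Ω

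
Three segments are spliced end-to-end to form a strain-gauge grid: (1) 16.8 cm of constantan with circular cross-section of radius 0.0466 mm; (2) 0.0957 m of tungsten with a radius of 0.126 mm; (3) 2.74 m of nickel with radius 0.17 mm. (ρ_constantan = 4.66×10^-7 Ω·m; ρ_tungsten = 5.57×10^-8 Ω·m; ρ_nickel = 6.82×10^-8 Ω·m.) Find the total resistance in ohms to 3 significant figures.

Seg 1: A = πr² = π(4.6600e-05 m)² = 6.822e-09 m²
R_1 = (4.66×10^-7)(0.168)/(6.822e-09) = 11.48 Ω
Seg 2: A = πr² = π(1.2600e-04 m)² = 4.988e-08 m²
R_2 = (5.57×10^-8)(0.0957)/(4.988e-08) = 0.1069 Ω
Seg 3: A = πr² = π(1.7000e-04 m)² = 9.079e-08 m²
R_3 = (6.82×10^-8)(2.74)/(9.079e-08) = 2.058 Ω
R_total = R_1 + R_2 + R_3 = 13.6 Ω

13.6 Ω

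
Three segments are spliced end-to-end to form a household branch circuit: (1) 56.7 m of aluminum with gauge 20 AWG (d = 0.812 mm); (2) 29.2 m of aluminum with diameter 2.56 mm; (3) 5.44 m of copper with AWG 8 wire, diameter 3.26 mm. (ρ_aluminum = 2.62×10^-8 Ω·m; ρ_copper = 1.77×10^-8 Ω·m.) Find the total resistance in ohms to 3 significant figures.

Seg 1: A = π(0.812/2 mm)² = π(4.0600e-04 m)² = 5.178e-07 m²
R_1 = (2.62×10^-8)(56.7)/(5.178e-07) = 2.869 Ω
Seg 2: A = π(d/2)² = π(1.2800e-03 m)² = 5.147e-06 m²
R_2 = (2.62×10^-8)(29.2)/(5.147e-06) = 0.1486 Ω
Seg 3: A = π(3.26/2 mm)² = π(1.6300e-03 m)² = 8.347e-06 m²
R_3 = (1.77×10^-8)(5.44)/(8.347e-06) = 0.01154 Ω
R_total = R_1 + R_2 + R_3 = 3.03 Ω

3.03 Ω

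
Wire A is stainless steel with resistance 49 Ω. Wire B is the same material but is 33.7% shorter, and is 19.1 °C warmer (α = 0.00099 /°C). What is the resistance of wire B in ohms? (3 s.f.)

R ∝ ρL/d² with ρ ∝ (1+αΔT), so R_B/R_A = (1 − 33.7/100) × (1 + 0.00099×19.1)
= 0.663 × 1.019 = 0.6755
R_B = 0.6755 × 49 = 33.1 Ω

33.1 Ω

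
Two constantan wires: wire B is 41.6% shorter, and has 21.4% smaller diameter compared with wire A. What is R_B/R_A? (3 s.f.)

R ∝ L/d², so R_B/R_A = (1 − 41.6/100) × (1 − 21.4/100)⁻²
= 0.584 × 1.619 = 0.945

0.945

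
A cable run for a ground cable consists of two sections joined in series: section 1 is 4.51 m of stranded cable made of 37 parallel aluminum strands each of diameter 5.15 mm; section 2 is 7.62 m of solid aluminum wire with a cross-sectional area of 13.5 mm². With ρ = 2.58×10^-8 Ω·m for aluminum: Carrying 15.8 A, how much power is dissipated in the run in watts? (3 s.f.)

3.67 W

Section 1: A_strand = π(2.5750e-03)² = 2.083e-05 m²; R₁ = ρL/(N·A_s) = (2.58×10^-8)(4.51)/(37×2.083e-05) = 1.510×10^-4 Ω
Section 2: A = 13.5 mm² = 1.350e-05 m²
R₂ = (2.58×10^-8)(7.62)/(1.350e-05) = 0.01456 Ω
R = R₁ + R₂ = 0.01471 Ω
P = I²R = (15.8)² × 0.01471 = 3.67 W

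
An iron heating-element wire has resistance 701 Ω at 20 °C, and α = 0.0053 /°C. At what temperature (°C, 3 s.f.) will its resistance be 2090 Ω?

R = R₀(1 + α(T − T₀)) ⇒ T = T₀ + (R/R₀ − 1)/α
T = 20 + (2090/701 − 1)/0.0053 = 20 + (1.981)/0.0053 = 394 °C

394 °C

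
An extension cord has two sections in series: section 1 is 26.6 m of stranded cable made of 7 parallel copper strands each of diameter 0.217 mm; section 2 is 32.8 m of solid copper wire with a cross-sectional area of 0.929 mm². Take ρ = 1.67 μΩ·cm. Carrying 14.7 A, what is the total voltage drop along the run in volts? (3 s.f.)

33.9 V

ρ = 1.67 μΩ·cm = 1.67×10^-8 Ω·m
Section 1: A_strand = π(1.0850e-04)² = 3.698e-08 m²; R₁ = ρL/(N·A_s) = (1.67×10^-8)(26.6)/(7×3.698e-08) = 1.716 Ω
Section 2: A = 0.929 mm² = 9.290e-07 m²
R₂ = (1.67×10^-8)(32.8)/(9.290e-07) = 0.5896 Ω
R = R₁ + R₂ = 2.306 Ω
V = IR = 14.7 × 2.306 = 33.9 V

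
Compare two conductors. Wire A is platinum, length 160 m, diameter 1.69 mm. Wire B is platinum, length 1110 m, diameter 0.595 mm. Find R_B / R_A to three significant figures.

R ∝ ρL/d², so R_B/R_A = (L_B/L_A) × (d_A/d_B)²
= (1110/160) × (1.69/0.595)² = 56.0

56.0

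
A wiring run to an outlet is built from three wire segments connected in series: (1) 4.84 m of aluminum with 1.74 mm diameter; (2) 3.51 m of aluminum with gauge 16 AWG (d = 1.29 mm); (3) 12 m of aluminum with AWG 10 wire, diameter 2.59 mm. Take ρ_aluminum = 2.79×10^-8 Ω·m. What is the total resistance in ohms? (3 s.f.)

0.195 Ω

Seg 1: A = π(d/2)² = π(8.7000e-04 m)² = 2.378e-06 m²
R_1 = (2.79×10^-8)(4.84)/(2.378e-06) = 0.05679 Ω
Seg 2: A = π(1.29/2 mm)² = π(6.4500e-04 m)² = 1.307e-06 m²
R_2 = (2.79×10^-8)(3.51)/(1.307e-06) = 0.07493 Ω
Seg 3: A = π(2.59/2 mm)² = π(1.2950e-03 m)² = 5.269e-06 m²
R_3 = (2.79×10^-8)(12)/(5.269e-06) = 0.06355 Ω
R_total = R_1 + R_2 + R_3 = 0.195 Ω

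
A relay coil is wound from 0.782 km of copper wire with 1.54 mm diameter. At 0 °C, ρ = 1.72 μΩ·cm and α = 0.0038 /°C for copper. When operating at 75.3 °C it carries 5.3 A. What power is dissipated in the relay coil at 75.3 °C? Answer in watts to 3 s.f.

261 W

ρ = 1.72 μΩ·cm = 1.72×10^-8 Ω·m
A = π(d/2)² = π(7.7000e-04 m)² = 1.863e-06 m²
R₍0₎ = ρL/A = (1.72×10^-8)(782)/(1.863e-06) = 7.221 Ω
R₍75.3₎ = R₍0₎(1 + αΔT) = 7.221 × (1 + 0.0038×75.3) = 9.287 Ω
P = I²R = (5.3)² × 9.287 = 261 W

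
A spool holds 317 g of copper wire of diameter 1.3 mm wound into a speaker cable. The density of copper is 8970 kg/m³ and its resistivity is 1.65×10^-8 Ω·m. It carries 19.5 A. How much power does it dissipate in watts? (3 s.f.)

A = π(d/2)² = π(6.5000e-04 m)² = 1.3273e-06 m²
L = m/(density·A) = 0.317/(8970×1.3273e-06) = 26.63 m
R = ρL/A = (1.65×10^-8)(26.63)/(1.3273e-06) = 0.331 Ω
P = I²R = (19.5)² × 0.331 = 126 W

126 W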